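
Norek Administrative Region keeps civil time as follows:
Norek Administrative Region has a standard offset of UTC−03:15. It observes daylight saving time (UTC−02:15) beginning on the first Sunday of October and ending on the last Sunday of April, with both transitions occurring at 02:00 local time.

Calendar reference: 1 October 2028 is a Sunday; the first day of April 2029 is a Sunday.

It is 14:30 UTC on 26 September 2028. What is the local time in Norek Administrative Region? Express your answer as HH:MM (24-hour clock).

1 October 2028 is a Sunday, so the first Sunday is October 1.
1 April 2029 is a Sunday, so Sundays fall on 1, 8, 15, 22, 29; the last is April 29.
At the standard offset (UTC−03:15), 14:30 UTC − 3h15m = 11:15 Norek Administrative Region standard time.
The standard-time date in Norek Administrative Region, 26 September 2028, does not fall between 1 October 2028 and 29 April 2029, so daylight saving is not in effect and Norek Administrative Region is at UTC−03:15.
14:30 UTC − 3h15m = 11:15 local.

11:15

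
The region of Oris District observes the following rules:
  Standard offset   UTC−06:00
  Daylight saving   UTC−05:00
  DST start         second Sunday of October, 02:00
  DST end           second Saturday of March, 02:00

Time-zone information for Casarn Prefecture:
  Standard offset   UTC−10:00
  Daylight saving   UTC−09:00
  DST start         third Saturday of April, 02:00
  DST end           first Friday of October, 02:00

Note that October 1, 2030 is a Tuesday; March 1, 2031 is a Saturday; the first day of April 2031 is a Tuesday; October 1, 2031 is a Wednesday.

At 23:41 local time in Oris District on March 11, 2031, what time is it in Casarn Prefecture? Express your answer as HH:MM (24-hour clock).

1 October 2030 is a Tuesday, so the first Sunday is October 6 and the second is October 13.
1 March 2031 is a Saturday, so the first Saturday is March 1 and the second is March 8.
Daylight saving runs 13 October 2030 – 8 March 2031; March 11, 2031 is outside that window, so Oris District is on standard time at UTC−06:00.
23:41 Oris District + 6h = 05:41 UTC (rolling into the next day, 12 March 2031).
1 April 2031 is a Tuesday, so the first Saturday is April 5 and the third is April 19.
1 October 2031 is a Wednesday, so the first Friday is October 3.
At the standard offset (UTC−10:00), 05:41 UTC − 10h = 19:41 Casarn Prefecture standard time (rolling into the previous day, 11 March 2031).
The standard-time date in Casarn Prefecture, March 11, 2031, is outside the daylight-saving period (19 April – 3 October), so Casarn Prefecture is on standard time, UTC−10:00.
05:41 UTC − 10h = 19:41 Casarn Prefecture (rolling into the previous day, 11 March 2031).

19:41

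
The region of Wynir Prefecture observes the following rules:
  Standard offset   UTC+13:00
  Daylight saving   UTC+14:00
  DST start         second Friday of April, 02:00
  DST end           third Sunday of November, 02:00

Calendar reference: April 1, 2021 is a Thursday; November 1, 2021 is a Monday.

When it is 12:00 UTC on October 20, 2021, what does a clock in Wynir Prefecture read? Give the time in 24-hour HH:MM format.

02:00

1 April 2021 is a Thursday, so the first Friday is April 2 and the second is April 9.
1 November 2021 is a Monday, so the first Sunday is November 7 and the third is November 21.
At the standard offset (UTC+13:00), 12:00 UTC + 13h = 01:00 Wynir Prefecture standard time (rolling into the next day, 21 October 2021).
The standard-time date in Wynir Prefecture, October 21, 2021, lies within the daylight-saving period (9 April – 21 November), so Wynir Prefecture is on daylight time, UTC+14:00.
12:00 UTC + 14h = 02:00 local (rolling into the next day, 21 October 2021).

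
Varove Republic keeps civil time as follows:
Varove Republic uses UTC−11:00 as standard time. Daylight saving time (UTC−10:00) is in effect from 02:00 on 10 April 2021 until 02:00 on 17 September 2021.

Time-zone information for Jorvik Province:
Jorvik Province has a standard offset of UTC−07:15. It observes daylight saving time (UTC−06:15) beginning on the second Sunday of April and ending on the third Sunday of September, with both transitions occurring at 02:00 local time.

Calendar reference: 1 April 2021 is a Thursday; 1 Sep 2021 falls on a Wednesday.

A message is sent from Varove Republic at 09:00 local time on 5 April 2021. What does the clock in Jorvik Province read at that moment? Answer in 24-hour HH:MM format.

12:45

5 April 2021 is outside the daylight-saving period (10 April – 17 September), so Varove Republic is on standard time, UTC−11:00.
09:00 Varove Republic + 11h = 20:00 UTC.
1 April 2021 is a Thursday, so the first Sunday is April 4 and the second is April 11.
1 September 2021 is a Wednesday, so the first Sunday is September 5 and the third is September 19.
At the standard offset (UTC−07:15), 20:00 UTC − 7h15m = 12:45 Jorvik Province standard time.
The standard-time date in Jorvik Province, 5 April 2021, is outside the daylight-saving period (11 April – 19 September), so Jorvik Province is on standard time, UTC−07:15.
20:00 UTC − 7h15m = 12:45 Jorvik Province.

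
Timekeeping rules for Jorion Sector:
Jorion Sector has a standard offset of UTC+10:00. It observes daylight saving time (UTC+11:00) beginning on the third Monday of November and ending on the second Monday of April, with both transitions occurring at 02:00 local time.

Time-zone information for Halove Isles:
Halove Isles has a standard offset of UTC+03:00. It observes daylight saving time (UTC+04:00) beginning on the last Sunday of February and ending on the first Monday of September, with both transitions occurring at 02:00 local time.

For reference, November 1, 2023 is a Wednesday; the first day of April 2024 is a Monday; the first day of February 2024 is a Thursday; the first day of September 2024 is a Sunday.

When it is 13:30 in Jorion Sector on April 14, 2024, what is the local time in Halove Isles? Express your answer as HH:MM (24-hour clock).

07:30

1 November 2023 is a Wednesday, so the first Monday is November 6 and the third is November 20.
1 April 2024 is a Monday, so the first Monday is April 1 and the second is April 8.
April 14, 2024 is outside the daylight-saving period (20 November 2023 – 8 April 2024), so Jorion Sector is on standard time, UTC+10:00.
13:30 Jorion Sector − 10h = 03:30 UTC.
1 February 2024 is a Thursday, so Sundays fall on 4, 11, 18, 25; the last is February 25.
1 September 2024 is a Sunday, so the first Monday is September 2.
At the standard offset (UTC+03:00), 03:30 UTC + 3h = 06:30 Halove Isles standard time.
The standard-time date in Halove Isles, April 14, 2024, lies within the daylight-saving period (25 February – 2 September), so Halove Isles is on daylight time, UTC+04:00.
03:30 UTC + 4h = 07:30 Halove Isles.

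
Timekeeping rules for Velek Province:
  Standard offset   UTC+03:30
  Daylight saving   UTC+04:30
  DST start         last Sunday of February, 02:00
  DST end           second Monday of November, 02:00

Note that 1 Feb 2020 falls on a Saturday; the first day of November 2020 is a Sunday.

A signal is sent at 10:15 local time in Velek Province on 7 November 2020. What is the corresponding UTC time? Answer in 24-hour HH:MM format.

1 February 2020 is a Saturday, so Sundays fall on 2, 9, 16, 23; the last is February 23.
1 November 2020 is a Sunday, so the first Monday is November 2 and the second is November 9.
7 November 2020 lies within the daylight-saving period (23 February – 9 November), so Velek Province is on daylight time, UTC+04:30.
10:15 local − 4h30m = 05:45 UTC.

05:45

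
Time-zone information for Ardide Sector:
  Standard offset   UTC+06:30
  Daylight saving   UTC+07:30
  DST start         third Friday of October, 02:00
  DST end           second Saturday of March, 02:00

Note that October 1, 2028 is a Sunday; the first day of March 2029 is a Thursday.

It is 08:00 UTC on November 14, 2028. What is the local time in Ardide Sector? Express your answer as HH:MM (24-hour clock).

1 October 2028 is a Sunday, so the first Friday is October 6 and the third is October 20.
1 March 2029 is a Thursday, so the first Saturday is March 3 and the second is March 10.
At the standard offset (UTC+06:30), 08:00 UTC + 6h30m = 14:30 Ardide Sector standard time.
The standard-time date in Ardide Sector, November 14, 2028, falls between 20 October 2028 and 10 March 2029, so daylight saving is in effect and Ardide Sector is at UTC+07:30.
08:00 UTC + 7h30m = 15:30 local.

15:30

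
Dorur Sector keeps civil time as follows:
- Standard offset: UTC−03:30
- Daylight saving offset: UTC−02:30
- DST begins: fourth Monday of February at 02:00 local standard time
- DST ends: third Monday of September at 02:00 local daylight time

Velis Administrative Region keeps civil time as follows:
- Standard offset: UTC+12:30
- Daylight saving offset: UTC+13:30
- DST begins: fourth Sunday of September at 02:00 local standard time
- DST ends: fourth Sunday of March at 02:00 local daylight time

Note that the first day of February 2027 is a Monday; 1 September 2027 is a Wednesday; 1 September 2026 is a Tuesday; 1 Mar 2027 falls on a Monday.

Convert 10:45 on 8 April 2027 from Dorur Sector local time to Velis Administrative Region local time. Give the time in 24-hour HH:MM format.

1 February 2027 is a Monday, so the first Monday is February 1 and the fourth is February 22.
1 September 2027 is a Wednesday, so the first Monday is September 6 and the third is September 20.
8 April 2027 falls between 22 February and 20 September, so daylight saving is in effect and Dorur Sector is at UTC−02:30.
10:45 Dorur Sector + 2h30m = 13:15 UTC.
1 September 2026 is a Tuesday, so the first Sunday is September 6 and the fourth is September 27.
1 March 2027 is a Monday, so the first Sunday is March 7 and the fourth is March 28.
At the standard offset (UTC+12:30), 13:15 UTC + 12h30m = 01:45 Velis Administrative Region standard time (rolling into the next day, 9 April 2027).
The standard-time date in Velis Administrative Region, 9 April 2027, is outside the daylight-saving period (27 September 2026 – 28 March 2027), so Velis Administrative Region is on standard time, UTC+12:30.
13:15 UTC + 12h30m = 01:45 Velis Administrative Region (rolling into the next day, 9 April 2027).

01:45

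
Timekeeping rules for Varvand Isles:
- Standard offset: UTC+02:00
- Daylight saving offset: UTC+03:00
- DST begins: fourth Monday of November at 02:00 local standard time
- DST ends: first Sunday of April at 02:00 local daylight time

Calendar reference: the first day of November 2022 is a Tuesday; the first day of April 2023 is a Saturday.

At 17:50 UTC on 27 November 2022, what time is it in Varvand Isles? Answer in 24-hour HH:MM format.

1 November 2022 is a Tuesday, so the first Monday is November 7 and the fourth is November 28.
1 April 2023 is a Saturday, so the first Sunday is April 2.
At the standard offset (UTC+02:00), 17:50 UTC + 2h = 19:50 Varvand Isles standard time.
The standard-time date in Varvand Isles, 27 November 2022, is outside the daylight-saving period (28 November 2022 – 2 April 2023), so Varvand Isles is on standard time, UTC+02:00.
17:50 UTC + 2h = 19:50 local.

19:50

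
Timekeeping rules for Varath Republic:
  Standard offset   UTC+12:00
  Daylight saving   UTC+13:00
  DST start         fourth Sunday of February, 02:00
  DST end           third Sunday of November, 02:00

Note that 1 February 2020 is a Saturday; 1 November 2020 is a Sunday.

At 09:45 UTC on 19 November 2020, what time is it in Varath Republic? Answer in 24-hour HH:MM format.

21:45

1 February 2020 is a Saturday, so the first Sunday is February 2 and the fourth is February 23.
1 November 2020 is a Sunday, so the first Sunday is November 1 and the third is November 15.
At the standard offset (UTC+12:00), 09:45 UTC + 12h = 21:45 Varath Republic standard time.
The standard-time date in Varath Republic, 19 November 2020, does not fall between 23 February and 15 November, so daylight saving is not in effect and Varath Republic is at UTC+12:00.
09:45 UTC + 12h = 21:45 local.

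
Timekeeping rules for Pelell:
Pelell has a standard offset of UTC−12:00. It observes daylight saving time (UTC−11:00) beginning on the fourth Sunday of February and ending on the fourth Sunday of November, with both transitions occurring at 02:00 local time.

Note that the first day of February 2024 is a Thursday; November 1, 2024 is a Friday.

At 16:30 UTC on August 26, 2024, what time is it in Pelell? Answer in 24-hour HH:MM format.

05:30

1 February 2024 is a Thursday, so the first Sunday is February 4 and the fourth is February 25.
1 November 2024 is a Friday, so the first Sunday is November 3 and the fourth is November 24.
At the standard offset (UTC−12:00), 16:30 UTC − 12h = 04:30 Pelell standard time.
The standard-time date in Pelell, August 26, 2024, lies within the daylight-saving period (25 February – 24 November), so Pelell is on daylight time, UTC−11:00.
16:30 UTC − 11h = 05:30 local.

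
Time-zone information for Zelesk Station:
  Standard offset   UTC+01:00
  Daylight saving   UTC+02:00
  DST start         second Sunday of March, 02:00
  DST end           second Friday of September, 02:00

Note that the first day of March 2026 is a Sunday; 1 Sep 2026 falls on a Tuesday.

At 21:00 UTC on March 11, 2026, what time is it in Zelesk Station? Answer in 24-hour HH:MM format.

23:00

1 March 2026 is a Sunday, so the first Sunday is March 1 and the second is March 8.
1 September 2026 is a Tuesday, so the first Friday is September 4 and the second is September 11.
At the standard offset (UTC+01:00), 21:00 UTC + 1h = 22:00 Zelesk Station standard time.
The standard-time date in Zelesk Station, March 11, 2026, lies within the daylight-saving period (8 March – 11 September), so Zelesk Station is on daylight time, UTC+02:00.
21:00 UTC + 2h = 23:00 local.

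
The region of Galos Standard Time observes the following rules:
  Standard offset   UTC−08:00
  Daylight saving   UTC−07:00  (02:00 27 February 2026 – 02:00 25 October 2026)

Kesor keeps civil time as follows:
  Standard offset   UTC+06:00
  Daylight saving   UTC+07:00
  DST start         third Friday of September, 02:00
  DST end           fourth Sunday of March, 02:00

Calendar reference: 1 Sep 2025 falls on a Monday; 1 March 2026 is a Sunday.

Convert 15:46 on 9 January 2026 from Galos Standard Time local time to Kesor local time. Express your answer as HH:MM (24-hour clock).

06:46

Daylight saving runs 27 February – 25 October; 9 January 2026 is outside that window, so Galos Standard Time is on standard time at UTC−08:00.
15:46 Galos Standard Time + 8h = 23:46 UTC.
1 September 2025 is a Monday, so the first Friday is September 5 and the third is September 19.
1 March 2026 is a Sunday, so the first Sunday is March 1 and the fourth is March 22.
At the standard offset (UTC+06:00), 23:46 UTC + 6h = 05:46 Kesor standard time (rolling into the next day, 10 January 2026).
Daylight saving runs 19 September 2025 – 22 March 2026; the standard-time date in Kesor, 10 January 2026, is inside that window, so Kesor is at UTC+07:00.
23:46 UTC + 7h = 06:46 Kesor (rolling into the next day, 10 January 2026).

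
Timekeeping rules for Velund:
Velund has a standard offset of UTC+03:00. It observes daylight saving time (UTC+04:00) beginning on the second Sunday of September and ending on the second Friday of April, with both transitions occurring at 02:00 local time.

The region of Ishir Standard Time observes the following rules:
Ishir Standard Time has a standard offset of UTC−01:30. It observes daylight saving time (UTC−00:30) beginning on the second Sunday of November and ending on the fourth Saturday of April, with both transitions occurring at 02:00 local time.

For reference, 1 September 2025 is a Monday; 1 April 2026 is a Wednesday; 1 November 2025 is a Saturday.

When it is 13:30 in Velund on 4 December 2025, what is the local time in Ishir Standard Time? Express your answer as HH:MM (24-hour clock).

09:00

1 September 2025 is a Monday, so the first Sunday is September 7 and the second is September 14.
1 April 2026 is a Wednesday, so the first Friday is April 3 and the second is April 10.
Daylight saving runs 14 September 2025 – 10 April 2026; 4 December 2025 is inside that window, so Velund is at UTC+04:00.
13:30 Velund − 4h = 09:30 UTC.
1 November 2025 is a Saturday, so the first Sunday is November 2 and the second is November 9.
1 April 2026 is a Wednesday, so the first Saturday is April 4 and the fourth is April 25.
At the standard offset (UTC−01:30), 09:30 UTC − 1h30m = 08:00 Ishir Standard Time standard time.
The standard-time date in Ishir Standard Time, 4 December 2025, falls between 9 November 2025 and 25 April 2026, so daylight saving is in effect and Ishir Standard Time is at UTC−00:30.
09:30 UTC − 0h30m = 09:00 Ishir Standard Time.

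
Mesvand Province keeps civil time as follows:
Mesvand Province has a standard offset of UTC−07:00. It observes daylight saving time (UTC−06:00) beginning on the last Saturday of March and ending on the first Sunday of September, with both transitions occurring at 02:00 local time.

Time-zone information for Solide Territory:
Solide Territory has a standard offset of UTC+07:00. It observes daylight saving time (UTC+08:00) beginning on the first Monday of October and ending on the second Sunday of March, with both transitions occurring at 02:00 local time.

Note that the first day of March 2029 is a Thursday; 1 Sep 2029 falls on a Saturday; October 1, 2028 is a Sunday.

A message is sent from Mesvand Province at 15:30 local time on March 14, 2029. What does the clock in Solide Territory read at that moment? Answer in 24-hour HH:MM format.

05:30

1 March 2029 is a Thursday, so Saturdays fall on 3, 10, 17, 24, 31; the last is March 31.
1 September 2029 is a Saturday, so the first Sunday is September 2.
March 14, 2029 is outside the daylight-saving period (31 March – 2 September), so Mesvand Province is on standard time, UTC−07:00.
15:30 Mesvand Province + 7h = 22:30 UTC.
1 October 2028 is a Sunday, so the first Monday is October 2.
1 March 2029 is a Thursday, so the first Sunday is March 4 and the second is March 11.
At the standard offset (UTC+07:00), 22:30 UTC + 7h = 05:30 Solide Territory standard time (rolling into the next day, 15 March 2029).
The standard-time date in Solide Territory, March 15, 2029, is outside the daylight-saving period (2 October 2028 – 11 March 2029), so Solide Territory is on standard time, UTC+07:00.
22:30 UTC + 7h = 05:30 Solide Territory (rolling into the next day, 15 March 2029).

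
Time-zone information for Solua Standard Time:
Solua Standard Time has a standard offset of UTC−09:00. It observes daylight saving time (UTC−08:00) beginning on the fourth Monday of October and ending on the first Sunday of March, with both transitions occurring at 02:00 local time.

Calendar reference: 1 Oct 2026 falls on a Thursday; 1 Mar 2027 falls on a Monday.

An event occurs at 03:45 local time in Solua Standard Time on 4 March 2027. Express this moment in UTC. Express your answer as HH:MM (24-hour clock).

11:45

1 October 2026 is a Thursday, so the first Monday is October 5 and the fourth is October 26.
1 March 2027 is a Monday, so the first Sunday is March 7.
4 March 2027 falls between 26 October 2026 and 7 March 2027, so daylight saving is in effect and Solua Standard Time is at UTC−08:00.
03:45 local + 8h = 11:45 UTC.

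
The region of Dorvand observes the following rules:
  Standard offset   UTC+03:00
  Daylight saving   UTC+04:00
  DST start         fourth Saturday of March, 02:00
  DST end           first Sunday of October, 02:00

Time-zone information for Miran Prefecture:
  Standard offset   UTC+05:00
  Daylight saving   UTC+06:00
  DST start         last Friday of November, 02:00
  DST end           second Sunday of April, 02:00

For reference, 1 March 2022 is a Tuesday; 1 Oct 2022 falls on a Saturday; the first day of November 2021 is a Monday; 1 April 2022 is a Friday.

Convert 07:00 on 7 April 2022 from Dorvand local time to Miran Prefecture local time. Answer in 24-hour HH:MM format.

1 March 2022 is a Tuesday, so the first Saturday is March 5 and the fourth is March 26.
1 October 2022 is a Saturday, so the first Sunday is October 2.
7 April 2022 falls between 26 March and 2 October, so daylight saving is in effect and Dorvand is at UTC+04:00.
07:00 Dorvand − 4h = 03:00 UTC.
1 November 2021 is a Monday, so Fridays fall on 5, 12, 19, 26; the last is November 26.
1 April 2022 is a Friday, so the first Sunday is April 3 and the second is April 10.
At the standard offset (UTC+05:00), 03:00 UTC + 5h = 08:00 Miran Prefecture standard time.
The standard-time date in Miran Prefecture, 7 April 2022, falls between 26 November 2021 and 10 April 2022, so daylight saving is in effect and Miran Prefecture is at UTC+06:00.
03:00 UTC + 6h = 09:00 Miran Prefecture.

09:00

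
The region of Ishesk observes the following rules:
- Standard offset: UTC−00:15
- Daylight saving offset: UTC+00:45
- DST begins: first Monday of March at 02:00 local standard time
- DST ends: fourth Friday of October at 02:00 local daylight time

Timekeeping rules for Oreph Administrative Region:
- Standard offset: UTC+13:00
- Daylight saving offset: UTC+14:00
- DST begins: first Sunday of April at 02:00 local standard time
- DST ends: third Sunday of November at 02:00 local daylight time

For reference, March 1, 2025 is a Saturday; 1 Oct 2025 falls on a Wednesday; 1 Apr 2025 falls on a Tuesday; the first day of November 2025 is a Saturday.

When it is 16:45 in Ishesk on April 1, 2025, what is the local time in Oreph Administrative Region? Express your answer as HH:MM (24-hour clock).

1 March 2025 is a Saturday, so the first Monday is March 3.
1 October 2025 is a Wednesday, so the first Friday is October 3 and the fourth is October 24.
April 1, 2025 lies within the daylight-saving period (3 March – 24 October), so Ishesk is on daylight time, UTC+00:45.
16:45 Ishesk − 0h45m = 16:00 UTC.
1 April 2025 is a Tuesday, so the first Sunday is April 6.
1 November 2025 is a Saturday, so the first Sunday is November 2 and the third is November 16.
At the standard offset (UTC+13:00), 16:00 UTC + 13h = 05:00 Oreph Administrative Region standard time (rolling into the next day, 2 April 2025).
Daylight saving runs 6 April – 16 November; the standard-time date in Oreph Administrative Region, April 2, 2025, is outside that window, so Oreph Administrative Region is on standard time at UTC+13:00.
16:00 UTC + 13h = 05:00 Oreph Administrative Region (rolling into the next day, 2 April 2025).

05:00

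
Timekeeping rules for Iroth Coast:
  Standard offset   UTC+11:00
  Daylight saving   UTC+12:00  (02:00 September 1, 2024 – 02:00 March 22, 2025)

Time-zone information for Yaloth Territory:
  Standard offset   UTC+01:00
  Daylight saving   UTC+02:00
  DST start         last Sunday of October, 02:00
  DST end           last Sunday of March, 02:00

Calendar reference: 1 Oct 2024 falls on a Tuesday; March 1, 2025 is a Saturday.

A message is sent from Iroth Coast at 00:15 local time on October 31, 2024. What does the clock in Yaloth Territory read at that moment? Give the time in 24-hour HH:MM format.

14:15

October 31, 2024 falls between 1 September 2024 and 22 March 2025, so daylight saving is in effect and Iroth Coast is at UTC+12:00.
00:15 Iroth Coast − 12h = 12:15 UTC (rolling into the previous day, 30 October 2024).
1 October 2024 is a Tuesday, so Sundays fall on 6, 13, 20, 27; the last is October 27.
1 March 2025 is a Saturday, so Sundays fall on 2, 9, 16, 23, 30; the last is March 30.
At the standard offset (UTC+01:00), 12:15 UTC + 1h = 13:15 Yaloth Territory standard time.
Daylight saving runs 27 October 2024 – 30 March 2025; the standard-time date in Yaloth Territory, October 30, 2024, is inside that window, so Yaloth Territory is at UTC+02:00.
12:15 UTC + 2h = 14:15 Yaloth Territory.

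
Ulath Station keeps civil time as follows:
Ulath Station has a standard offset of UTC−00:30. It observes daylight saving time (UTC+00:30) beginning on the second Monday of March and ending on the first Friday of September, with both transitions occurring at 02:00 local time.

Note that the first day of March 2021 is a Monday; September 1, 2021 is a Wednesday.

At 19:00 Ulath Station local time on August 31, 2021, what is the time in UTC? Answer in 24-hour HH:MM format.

18:30

1 March 2021 is a Monday, so the first Monday is March 1 and the second is March 8.
1 September 2021 is a Wednesday, so the first Friday is September 3.
August 31, 2021 falls between 8 March and 3 September, so daylight saving is in effect and Ulath Station is at UTC+00:30.
19:00 local − 0h30m = 18:30 UTC.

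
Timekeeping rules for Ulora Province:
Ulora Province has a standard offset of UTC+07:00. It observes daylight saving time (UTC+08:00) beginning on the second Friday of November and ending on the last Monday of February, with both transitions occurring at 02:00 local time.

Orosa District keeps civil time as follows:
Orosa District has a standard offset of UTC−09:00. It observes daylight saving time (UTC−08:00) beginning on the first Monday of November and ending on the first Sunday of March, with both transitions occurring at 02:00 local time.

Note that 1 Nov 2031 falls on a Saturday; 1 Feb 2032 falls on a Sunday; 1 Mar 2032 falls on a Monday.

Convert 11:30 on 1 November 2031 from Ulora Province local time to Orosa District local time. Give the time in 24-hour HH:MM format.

19:30

1 November 2031 is a Saturday, so the first Friday is November 7 and the second is November 14.
1 February 2032 is a Sunday, so Mondays fall on 2, 9, 16, 23; the last is February 23.
1 November 2031 does not fall between 14 November 2031 and 23 February 2032, so daylight saving is not in effect and Ulora Province is at UTC+07:00.
11:30 Ulora Province − 7h = 04:30 UTC.
1 November 2031 is a Saturday, so the first Monday is November 3.
1 March 2032 is a Monday, so the first Sunday is March 7.
At the standard offset (UTC−09:00), 04:30 UTC − 9h = 19:30 Orosa District standard time (rolling into the previous day, 31 October 2031).
Daylight saving runs 3 November 2031 – 7 March 2032; the standard-time date in Orosa District, 31 October 2031, is outside that window, so Orosa District is on standard time at UTC−09:00.
04:30 UTC − 9h = 19:30 Orosa District (rolling into the previous day, 31 October 2031).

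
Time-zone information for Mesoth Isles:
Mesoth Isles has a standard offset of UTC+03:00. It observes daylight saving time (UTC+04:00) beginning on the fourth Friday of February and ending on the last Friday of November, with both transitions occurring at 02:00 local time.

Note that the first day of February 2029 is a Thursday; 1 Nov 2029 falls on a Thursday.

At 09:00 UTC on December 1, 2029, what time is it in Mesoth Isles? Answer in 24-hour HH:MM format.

12:00

1 February 2029 is a Thursday, so the first Friday is February 2 and the fourth is February 23.
1 November 2029 is a Thursday, so Fridays fall on 2, 9, 16, 23, 30; the last is November 30.
At the standard offset (UTC+03:00), 09:00 UTC + 3h = 12:00 Mesoth Isles standard time.
The standard-time date in Mesoth Isles, December 1, 2029, does not fall between 23 February and 30 November, so daylight saving is not in effect and Mesoth Isles is at UTC+03:00.
09:00 UTC + 3h = 12:00 local.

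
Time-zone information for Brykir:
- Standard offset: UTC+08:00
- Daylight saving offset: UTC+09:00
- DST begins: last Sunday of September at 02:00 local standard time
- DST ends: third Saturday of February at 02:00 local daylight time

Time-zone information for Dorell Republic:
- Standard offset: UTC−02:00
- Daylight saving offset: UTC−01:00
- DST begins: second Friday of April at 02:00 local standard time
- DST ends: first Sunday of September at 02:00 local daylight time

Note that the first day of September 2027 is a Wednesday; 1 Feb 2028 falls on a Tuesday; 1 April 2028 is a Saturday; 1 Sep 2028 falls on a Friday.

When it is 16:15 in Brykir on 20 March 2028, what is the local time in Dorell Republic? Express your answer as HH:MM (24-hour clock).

06:15

1 September 2027 is a Wednesday, so Sundays fall on 5, 12, 19, 26; the last is September 26.
1 February 2028 is a Tuesday, so the first Saturday is February 5 and the third is February 19.
Daylight saving runs 26 September 2027 – 19 February 2028; 20 March 2028 is outside that window, so Brykir is on standard time at UTC+08:00.
16:15 Brykir − 8h = 08:15 UTC.
1 April 2028 is a Saturday, so the first Friday is April 7 and the second is April 14.
1 September 2028 is a Friday, so the first Sunday is September 3.
At the standard offset (UTC−02:00), 08:15 UTC − 2h = 06:15 Dorell Republic standard time.
The standard-time date in Dorell Republic, 20 March 2028, does not fall between 14 April and 3 September, so daylight saving is not in effect and Dorell Republic is at UTC−02:00.
08:15 UTC − 2h = 06:15 Dorell Republic.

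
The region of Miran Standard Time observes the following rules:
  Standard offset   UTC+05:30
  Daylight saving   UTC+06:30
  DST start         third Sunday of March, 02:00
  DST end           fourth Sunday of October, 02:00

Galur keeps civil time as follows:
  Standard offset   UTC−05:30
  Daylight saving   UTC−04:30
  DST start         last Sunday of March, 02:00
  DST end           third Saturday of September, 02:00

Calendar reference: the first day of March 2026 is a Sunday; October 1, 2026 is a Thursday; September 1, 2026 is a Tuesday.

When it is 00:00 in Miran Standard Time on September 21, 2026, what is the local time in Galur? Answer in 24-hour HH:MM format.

1 March 2026 is a Sunday, so the first Sunday is March 1 and the third is March 15.
1 October 2026 is a Thursday, so the first Sunday is October 4 and the fourth is October 25.
Daylight saving runs 15 March – 25 October; September 21, 2026 is inside that window, so Miran Standard Time is at UTC+06:30.
00:00 Miran Standard Time − 6h30m = 17:30 UTC (rolling into the previous day, 20 September 2026).
1 March 2026 is a Sunday, so Sundays fall on 1, 8, 15, 22, 29; the last is March 29.
1 September 2026 is a Tuesday, so the first Saturday is September 5 and the third is September 19.
At the standard offset (UTC−05:30), 17:30 UTC − 5h30m = 12:00 Galur standard time.
Daylight saving runs 29 March – 19 September; the standard-time date in Galur, September 20, 2026, is outside that window, so Galur is on standard time at UTC−05:30.
17:30 UTC − 5h30m = 12:00 Galur.

12:00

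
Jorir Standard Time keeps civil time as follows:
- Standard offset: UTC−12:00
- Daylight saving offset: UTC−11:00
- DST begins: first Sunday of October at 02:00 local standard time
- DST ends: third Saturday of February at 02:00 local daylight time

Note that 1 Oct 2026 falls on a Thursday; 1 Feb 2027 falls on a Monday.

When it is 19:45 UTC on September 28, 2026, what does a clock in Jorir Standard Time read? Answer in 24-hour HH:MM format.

1 October 2026 is a Thursday, so the first Sunday is October 4.
1 February 2027 is a Monday, so the first Saturday is February 6 and the third is February 20.
At the standard offset (UTC−12:00), 19:45 UTC − 12h = 07:45 Jorir Standard Time standard time.
The standard-time date in Jorir Standard Time, September 28, 2026, is outside the daylight-saving period (4 October 2026 – 20 February 2027), so Jorir Standard Time is on standard time, UTC−12:00.
19:45 UTC − 12h = 07:45 local.

07:45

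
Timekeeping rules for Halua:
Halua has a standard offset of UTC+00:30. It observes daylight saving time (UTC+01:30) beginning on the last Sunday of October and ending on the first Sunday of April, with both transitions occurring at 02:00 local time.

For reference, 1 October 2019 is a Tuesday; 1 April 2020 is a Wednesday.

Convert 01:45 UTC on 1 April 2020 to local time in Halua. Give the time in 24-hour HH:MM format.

03:15

1 October 2019 is a Tuesday, so Sundays fall on 6, 13, 20, 27; the last is October 27.
1 April 2020 is a Wednesday, so the first Sunday is April 5.
At the standard offset (UTC+00:30), 01:45 UTC + 0h30m = 02:15 Halua standard time.
The standard-time date in Halua, 1 April 2020, falls between 27 October 2019 and 5 April 2020, so daylight saving is in effect and Halua is at UTC+01:30.
01:45 UTC + 1h30m = 03:15 local.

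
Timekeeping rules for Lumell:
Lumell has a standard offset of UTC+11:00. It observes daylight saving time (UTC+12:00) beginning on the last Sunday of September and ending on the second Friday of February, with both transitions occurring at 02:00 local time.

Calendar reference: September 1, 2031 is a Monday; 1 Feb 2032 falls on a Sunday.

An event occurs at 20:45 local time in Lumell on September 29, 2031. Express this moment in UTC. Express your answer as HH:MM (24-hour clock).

08:45

1 September 2031 is a Monday, so Sundays fall on 7, 14, 21, 28; the last is September 28.
1 February 2032 is a Sunday, so the first Friday is February 6 and the second is February 13.
September 29, 2031 falls between 28 September 2031 and 13 February 2032, so daylight saving is in effect and Lumell is at UTC+12:00.
20:45 local − 12h = 08:45 UTC.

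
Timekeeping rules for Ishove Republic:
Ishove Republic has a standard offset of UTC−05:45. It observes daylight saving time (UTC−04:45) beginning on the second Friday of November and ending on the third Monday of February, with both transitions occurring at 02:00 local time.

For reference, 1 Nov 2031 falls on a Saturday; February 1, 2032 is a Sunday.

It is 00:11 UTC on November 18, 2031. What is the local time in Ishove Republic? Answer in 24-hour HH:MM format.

19:26

1 November 2031 is a Saturday, so the first Friday is November 7 and the second is November 14.
1 February 2032 is a Sunday, so the first Monday is February 2 and the third is February 16.
At the standard offset (UTC−05:45), 00:11 UTC − 5h45m = 18:26 Ishove Republic standard time (rolling into the previous day, 17 November 2031).
The standard-time date in Ishove Republic, November 17, 2031, falls between 14 November 2031 and 16 February 2032, so daylight saving is in effect and Ishove Republic is at UTC−04:45.
00:11 UTC − 4h45m = 19:26 local (rolling into the previous day, 17 November 2031).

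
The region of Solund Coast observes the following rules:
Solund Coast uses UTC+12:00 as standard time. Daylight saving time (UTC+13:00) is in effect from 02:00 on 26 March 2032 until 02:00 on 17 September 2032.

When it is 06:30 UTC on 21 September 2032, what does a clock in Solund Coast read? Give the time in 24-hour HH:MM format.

18:30

At the standard offset (UTC+12:00), 06:30 UTC + 12h = 18:30 Solund Coast standard time.
The standard-time date in Solund Coast, 21 September 2032, is outside the daylight-saving period (26 March – 17 September), so Solund Coast is on standard time, UTC+12:00.
06:30 UTC + 12h = 18:30 local.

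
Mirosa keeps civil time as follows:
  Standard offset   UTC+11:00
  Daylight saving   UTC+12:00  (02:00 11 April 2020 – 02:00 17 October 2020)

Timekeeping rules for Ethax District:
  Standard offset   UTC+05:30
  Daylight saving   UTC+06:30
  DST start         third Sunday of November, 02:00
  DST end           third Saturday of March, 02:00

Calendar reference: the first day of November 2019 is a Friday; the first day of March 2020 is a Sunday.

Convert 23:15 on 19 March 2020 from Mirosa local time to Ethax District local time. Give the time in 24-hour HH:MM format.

18:45

19 March 2020 is outside the daylight-saving period (11 April – 17 October), so Mirosa is on standard time, UTC+11:00.
23:15 Mirosa − 11h = 12:15 UTC.
1 November 2019 is a Friday, so the first Sunday is November 3 and the third is November 17.
1 March 2020 is a Sunday, so the first Saturday is March 7 and the third is March 21.
At the standard offset (UTC+05:30), 12:15 UTC + 5h30m = 17:45 Ethax District standard time.
The standard-time date in Ethax District, 19 March 2020, falls between 17 November 2019 and 21 March 2020, so daylight saving is in effect and Ethax District is at UTC+06:30.
12:15 UTC + 6h30m = 18:45 Ethax District.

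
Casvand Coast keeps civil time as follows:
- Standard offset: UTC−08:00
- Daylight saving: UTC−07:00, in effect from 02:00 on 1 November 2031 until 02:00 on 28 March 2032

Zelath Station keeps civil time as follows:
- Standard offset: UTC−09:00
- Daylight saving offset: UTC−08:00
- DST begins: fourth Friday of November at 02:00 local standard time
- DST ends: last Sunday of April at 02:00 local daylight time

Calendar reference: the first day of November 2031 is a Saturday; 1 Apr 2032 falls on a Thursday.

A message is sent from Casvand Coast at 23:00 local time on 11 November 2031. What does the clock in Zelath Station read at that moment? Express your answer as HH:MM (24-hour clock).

Daylight saving runs 1 November 2031 – 28 March 2032; 11 November 2031 is inside that window, so Casvand Coast is at UTC−07:00.
23:00 Casvand Coast + 7h = 06:00 UTC (rolling into the next day, 12 November 2031).
1 November 2031 is a Saturday, so the first Friday is November 7 and the fourth is November 28.
1 April 2032 is a Thursday, so Sundays fall on 4, 11, 18, 25; the last is April 25.
At the standard offset (UTC−09:00), 06:00 UTC − 9h = 21:00 Zelath Station standard time (rolling into the previous day, 11 November 2031).
The standard-time date in Zelath Station, 11 November 2031, does not fall between 28 November 2031 and 25 April 2032, so daylight saving is not in effect and Zelath Station is at UTC−09:00.
06:00 UTC − 9h = 21:00 Zelath Station (rolling into the previous day, 11 November 2031).

21:00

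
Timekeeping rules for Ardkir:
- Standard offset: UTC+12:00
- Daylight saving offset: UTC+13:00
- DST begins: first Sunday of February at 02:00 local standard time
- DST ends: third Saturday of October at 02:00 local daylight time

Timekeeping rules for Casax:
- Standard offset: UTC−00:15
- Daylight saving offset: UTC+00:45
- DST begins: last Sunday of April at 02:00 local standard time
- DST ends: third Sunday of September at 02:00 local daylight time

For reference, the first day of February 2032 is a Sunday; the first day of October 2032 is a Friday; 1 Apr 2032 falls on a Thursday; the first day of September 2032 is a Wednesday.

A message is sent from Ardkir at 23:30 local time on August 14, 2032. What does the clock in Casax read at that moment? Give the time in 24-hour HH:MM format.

1 February 2032 is a Sunday, so the first Sunday is February 1.
1 October 2032 is a Friday, so the first Saturday is October 2 and the third is October 16.
August 14, 2032 falls between 1 February and 16 October, so daylight saving is in effect and Ardkir is at UTC+13:00.
23:30 Ardkir − 13h = 10:30 UTC.
1 April 2032 is a Thursday, so Sundays fall on 4, 11, 18, 25; the last is April 25.
1 September 2032 is a Wednesday, so the first Sunday is September 5 and the third is September 19.
At the standard offset (UTC−00:15), 10:30 UTC − 0h15m = 10:15 Casax standard time.
Daylight saving runs 25 April – 19 September; the standard-time date in Casax, August 14, 2032, is inside that window, so Casax is at UTC+00:45.
10:30 UTC + 0h45m = 11:15 Casax.

11:15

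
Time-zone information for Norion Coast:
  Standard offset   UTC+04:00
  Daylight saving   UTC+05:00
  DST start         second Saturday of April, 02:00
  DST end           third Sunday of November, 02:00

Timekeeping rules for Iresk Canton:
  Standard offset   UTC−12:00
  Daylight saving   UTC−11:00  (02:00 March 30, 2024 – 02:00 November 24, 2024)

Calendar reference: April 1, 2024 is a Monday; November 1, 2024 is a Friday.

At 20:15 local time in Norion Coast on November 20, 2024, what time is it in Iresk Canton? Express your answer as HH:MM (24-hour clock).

1 April 2024 is a Monday, so the first Saturday is April 6 and the second is April 13.
1 November 2024 is a Friday, so the first Sunday is November 3 and the third is November 17.
Daylight saving runs 13 April – 17 November; November 20, 2024 is outside that window, so Norion Coast is on standard time at UTC+04:00.
20:15 Norion Coast − 4h = 16:15 UTC.
At the standard offset (UTC−12:00), 16:15 UTC − 12h = 04:15 Iresk Canton standard time.
The standard-time date in Iresk Canton, November 20, 2024, lies within the daylight-saving period (30 March – 24 November), so Iresk Canton is on daylight time, UTC−11:00.
16:15 UTC − 11h = 05:15 Iresk Canton.

05:15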